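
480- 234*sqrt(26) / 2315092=480- 9*sqrt(26) / 89042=480.00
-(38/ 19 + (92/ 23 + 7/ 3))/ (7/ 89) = -2225/ 21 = -105.95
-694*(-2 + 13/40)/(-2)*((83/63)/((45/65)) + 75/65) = -130961617/73710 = -1776.71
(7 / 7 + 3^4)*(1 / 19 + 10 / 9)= 16318 / 171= 95.43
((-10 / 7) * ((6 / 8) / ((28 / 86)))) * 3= -1935 / 196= -9.87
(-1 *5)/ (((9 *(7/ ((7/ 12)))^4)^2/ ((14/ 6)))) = -35/ 104485552128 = -0.00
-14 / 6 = -7 / 3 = -2.33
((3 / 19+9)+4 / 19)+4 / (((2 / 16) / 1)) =786 / 19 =41.37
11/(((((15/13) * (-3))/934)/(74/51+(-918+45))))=5936697338/2295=2586796.23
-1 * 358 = -358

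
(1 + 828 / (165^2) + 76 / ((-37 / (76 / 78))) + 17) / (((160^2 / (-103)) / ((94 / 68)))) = -169357316473 / 1899680640000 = -0.09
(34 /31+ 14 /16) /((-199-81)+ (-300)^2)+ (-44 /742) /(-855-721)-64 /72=-13008941072513 /14636040108480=-0.89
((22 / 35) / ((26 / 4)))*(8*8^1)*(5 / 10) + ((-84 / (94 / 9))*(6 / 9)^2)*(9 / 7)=-32104 / 21385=-1.50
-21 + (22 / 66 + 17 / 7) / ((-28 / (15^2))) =-43.19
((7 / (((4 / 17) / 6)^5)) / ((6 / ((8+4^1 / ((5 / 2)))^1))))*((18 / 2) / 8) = 21736590813 / 160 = 135853692.58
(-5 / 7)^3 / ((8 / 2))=-125 / 1372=-0.09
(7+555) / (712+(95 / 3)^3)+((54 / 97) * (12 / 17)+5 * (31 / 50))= 50741445061 / 14455117510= 3.51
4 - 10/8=11/4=2.75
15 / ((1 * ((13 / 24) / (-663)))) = -18360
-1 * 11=-11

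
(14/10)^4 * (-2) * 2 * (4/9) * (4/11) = -153664/61875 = -2.48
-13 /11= -1.18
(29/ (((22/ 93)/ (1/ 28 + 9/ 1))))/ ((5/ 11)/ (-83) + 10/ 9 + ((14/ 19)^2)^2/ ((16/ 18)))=66425751011367/ 86188961096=770.70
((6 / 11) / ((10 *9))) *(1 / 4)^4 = 1 / 42240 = 0.00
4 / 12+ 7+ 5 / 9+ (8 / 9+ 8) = 16.78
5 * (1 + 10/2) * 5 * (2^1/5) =60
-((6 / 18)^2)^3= -0.00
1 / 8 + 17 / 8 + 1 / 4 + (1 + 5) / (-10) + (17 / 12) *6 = 52 / 5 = 10.40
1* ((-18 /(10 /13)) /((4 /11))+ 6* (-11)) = -2607 /20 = -130.35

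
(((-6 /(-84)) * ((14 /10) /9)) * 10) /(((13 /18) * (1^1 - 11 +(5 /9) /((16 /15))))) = -96 /5915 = -0.02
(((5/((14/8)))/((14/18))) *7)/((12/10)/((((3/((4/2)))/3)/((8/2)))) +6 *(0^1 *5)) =75/28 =2.68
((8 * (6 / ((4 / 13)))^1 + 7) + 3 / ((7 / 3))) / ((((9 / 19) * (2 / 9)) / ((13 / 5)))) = 28405 / 7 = 4057.86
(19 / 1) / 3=19 / 3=6.33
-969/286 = -3.39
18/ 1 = 18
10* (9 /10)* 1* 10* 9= 810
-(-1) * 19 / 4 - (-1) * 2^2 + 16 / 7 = 309 / 28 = 11.04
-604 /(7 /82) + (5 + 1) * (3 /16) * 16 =-49402 /7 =-7057.43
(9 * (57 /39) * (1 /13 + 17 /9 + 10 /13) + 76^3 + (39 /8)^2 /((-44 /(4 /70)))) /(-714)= -1218743988557 /1982140160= -614.86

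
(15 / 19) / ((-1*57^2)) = -5 / 20577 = -0.00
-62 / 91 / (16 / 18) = -279 / 364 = -0.77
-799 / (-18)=799 / 18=44.39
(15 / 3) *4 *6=120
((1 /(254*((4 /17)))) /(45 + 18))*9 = 17 /7112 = 0.00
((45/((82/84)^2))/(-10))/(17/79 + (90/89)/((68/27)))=-271087236/35403541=-7.66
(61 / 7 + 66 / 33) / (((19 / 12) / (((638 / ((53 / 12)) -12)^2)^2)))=2185702041744000000 / 1049433973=2082743743.75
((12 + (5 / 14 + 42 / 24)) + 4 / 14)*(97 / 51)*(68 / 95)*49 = 273637 / 285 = 960.13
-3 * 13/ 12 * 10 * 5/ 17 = -325/ 34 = -9.56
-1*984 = -984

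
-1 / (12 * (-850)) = 1 / 10200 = 0.00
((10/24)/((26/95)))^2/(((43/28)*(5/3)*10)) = 63175/697632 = 0.09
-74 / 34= -37 / 17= -2.18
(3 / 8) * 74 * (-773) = -85803 / 4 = -21450.75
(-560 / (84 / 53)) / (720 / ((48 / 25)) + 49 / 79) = -41870 / 44511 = -0.94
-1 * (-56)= 56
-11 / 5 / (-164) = 11 / 820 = 0.01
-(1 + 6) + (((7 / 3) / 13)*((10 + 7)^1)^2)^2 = 4081882 / 1521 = 2683.68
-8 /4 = -2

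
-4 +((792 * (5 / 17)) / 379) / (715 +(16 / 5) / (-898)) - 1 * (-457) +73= 5439948746206 / 10342090981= 526.00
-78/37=-2.11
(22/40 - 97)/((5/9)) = -17361/100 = -173.61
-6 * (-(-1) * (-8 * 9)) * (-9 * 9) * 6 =-209952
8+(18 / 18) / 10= 8.10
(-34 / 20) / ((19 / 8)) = -68 / 95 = -0.72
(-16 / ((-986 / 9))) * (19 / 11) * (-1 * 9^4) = -8975448 / 5423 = -1655.07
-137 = -137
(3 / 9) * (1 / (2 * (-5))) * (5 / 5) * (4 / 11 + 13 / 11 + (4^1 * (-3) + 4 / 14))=261 / 770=0.34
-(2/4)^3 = -1/8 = -0.12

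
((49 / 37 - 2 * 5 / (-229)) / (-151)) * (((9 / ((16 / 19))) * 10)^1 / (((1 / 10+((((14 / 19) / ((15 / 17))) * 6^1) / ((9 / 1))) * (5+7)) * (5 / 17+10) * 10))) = -0.00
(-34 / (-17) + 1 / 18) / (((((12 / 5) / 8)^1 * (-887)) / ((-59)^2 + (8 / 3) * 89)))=-2063675 / 71847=-28.72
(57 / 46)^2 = 3249 / 2116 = 1.54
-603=-603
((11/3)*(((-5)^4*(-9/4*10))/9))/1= -34375/6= -5729.17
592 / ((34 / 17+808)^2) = 0.00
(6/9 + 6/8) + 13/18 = 77/36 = 2.14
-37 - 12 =-49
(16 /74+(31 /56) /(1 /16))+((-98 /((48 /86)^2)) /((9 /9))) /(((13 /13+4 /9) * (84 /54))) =-28214933 /215488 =-130.94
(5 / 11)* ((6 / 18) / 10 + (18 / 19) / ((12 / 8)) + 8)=449 / 114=3.94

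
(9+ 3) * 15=180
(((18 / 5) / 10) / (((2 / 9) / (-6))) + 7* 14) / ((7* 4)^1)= 2207 / 700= 3.15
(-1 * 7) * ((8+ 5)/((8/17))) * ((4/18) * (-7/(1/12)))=10829/3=3609.67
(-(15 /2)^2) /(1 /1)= -225 /4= -56.25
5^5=3125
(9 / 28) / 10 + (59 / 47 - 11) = -127817 / 13160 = -9.71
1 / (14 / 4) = 2 / 7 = 0.29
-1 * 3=-3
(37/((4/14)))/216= 0.60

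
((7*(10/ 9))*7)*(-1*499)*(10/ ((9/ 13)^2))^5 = -3370777984199899000000/ 31381059609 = -107414409398.50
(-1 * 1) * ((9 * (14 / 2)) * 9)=-567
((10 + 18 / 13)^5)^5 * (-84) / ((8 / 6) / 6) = -682393190955689519434457543968607392786122288050108104704 / 7056410014866816666030739693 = -96705433714592486234589970000.00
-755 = -755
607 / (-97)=-607 / 97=-6.26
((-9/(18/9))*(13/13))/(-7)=9/14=0.64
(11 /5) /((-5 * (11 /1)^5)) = -1 /366025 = -0.00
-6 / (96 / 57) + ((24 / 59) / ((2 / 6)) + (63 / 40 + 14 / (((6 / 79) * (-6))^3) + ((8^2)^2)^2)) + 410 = 115458572096807 / 6881760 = 16777477.29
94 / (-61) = -94 / 61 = -1.54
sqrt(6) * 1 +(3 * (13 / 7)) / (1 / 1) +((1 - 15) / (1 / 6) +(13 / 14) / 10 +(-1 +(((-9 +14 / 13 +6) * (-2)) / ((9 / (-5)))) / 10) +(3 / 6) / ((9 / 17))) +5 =-133961 / 1820 +sqrt(6) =-71.16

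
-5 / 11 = -0.45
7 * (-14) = -98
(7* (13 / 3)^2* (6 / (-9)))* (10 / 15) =-4732 / 81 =-58.42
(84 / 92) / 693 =1 / 759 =0.00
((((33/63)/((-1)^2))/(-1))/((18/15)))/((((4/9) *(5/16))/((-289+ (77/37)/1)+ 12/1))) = 223784/259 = 864.03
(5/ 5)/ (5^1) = 1/ 5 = 0.20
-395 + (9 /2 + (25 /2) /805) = -62868 /161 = -390.48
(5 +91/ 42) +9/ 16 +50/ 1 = 2771/ 48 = 57.73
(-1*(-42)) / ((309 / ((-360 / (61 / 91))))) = -458640 / 6283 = -73.00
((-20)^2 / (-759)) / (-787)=400 / 597333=0.00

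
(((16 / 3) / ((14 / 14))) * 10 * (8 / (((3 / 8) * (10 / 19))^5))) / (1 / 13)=8438228451328 / 455625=18520117.31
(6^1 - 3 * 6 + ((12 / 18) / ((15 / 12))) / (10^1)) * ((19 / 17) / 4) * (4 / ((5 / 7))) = -119168 / 6375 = -18.69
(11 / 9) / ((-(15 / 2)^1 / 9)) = -1.47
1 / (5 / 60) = 12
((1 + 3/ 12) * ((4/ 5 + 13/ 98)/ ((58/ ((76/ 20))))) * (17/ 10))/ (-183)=-147611/ 208034400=-0.00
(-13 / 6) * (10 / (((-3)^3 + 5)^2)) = -65 / 1452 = -0.04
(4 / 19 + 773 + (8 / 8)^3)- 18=756.21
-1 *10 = -10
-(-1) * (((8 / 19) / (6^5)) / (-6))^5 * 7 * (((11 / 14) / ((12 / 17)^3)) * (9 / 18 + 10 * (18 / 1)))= -54043 / 319854237615951349605728256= -0.00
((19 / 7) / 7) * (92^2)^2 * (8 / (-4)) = -2722293248 / 49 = -55557005.06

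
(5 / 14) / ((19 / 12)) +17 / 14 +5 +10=4373 / 266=16.44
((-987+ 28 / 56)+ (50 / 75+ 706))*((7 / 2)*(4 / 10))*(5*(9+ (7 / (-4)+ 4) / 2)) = -317331 / 16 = -19833.19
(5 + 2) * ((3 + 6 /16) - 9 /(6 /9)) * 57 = -32319 /8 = -4039.88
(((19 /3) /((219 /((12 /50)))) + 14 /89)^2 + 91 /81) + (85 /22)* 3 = 599002483283377 /47012511273750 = 12.74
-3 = -3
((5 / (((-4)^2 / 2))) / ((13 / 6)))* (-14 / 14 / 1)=-15 / 52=-0.29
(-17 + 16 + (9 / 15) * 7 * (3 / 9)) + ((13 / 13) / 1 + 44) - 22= 117 / 5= 23.40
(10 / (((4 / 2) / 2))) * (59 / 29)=20.34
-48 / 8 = -6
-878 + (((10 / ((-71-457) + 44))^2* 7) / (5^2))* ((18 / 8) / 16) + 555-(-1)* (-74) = -1487994049 / 3748096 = -397.00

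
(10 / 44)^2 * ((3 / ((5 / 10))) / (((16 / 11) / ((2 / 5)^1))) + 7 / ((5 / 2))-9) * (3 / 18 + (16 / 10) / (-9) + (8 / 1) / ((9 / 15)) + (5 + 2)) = -166439 / 34848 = -4.78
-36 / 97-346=-33598 / 97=-346.37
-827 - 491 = -1318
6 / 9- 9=-25 / 3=-8.33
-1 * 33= -33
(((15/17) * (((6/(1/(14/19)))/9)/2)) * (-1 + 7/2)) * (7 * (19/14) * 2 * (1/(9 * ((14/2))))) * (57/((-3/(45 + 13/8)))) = -177175/1224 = -144.75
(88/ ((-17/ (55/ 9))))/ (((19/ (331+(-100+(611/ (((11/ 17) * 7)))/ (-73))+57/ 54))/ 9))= -5124229220/ 1485477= -3449.55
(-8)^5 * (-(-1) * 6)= -196608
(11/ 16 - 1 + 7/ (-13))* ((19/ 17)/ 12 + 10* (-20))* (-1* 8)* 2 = -185083/ 68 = -2721.81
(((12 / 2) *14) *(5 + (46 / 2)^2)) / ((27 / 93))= 154504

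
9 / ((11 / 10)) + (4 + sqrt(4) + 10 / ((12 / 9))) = 477 / 22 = 21.68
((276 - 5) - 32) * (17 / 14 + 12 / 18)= 18881 / 42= 449.55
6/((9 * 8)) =1/12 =0.08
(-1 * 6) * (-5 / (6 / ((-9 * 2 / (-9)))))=10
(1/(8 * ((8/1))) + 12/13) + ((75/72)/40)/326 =763883/813696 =0.94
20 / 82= 10 / 41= 0.24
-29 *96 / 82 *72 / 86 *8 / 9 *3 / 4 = -33408 / 1763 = -18.95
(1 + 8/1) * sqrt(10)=9 * sqrt(10)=28.46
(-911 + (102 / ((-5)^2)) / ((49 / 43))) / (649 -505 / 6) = -6669534 / 4151525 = -1.61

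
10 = 10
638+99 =737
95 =95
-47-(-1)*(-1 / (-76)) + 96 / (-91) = -48.04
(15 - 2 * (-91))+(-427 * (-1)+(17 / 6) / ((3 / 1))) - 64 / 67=752531 / 1206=623.99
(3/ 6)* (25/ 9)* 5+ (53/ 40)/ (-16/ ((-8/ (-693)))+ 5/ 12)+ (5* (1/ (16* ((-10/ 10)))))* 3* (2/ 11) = 445956311/ 65842920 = 6.77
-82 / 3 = -27.33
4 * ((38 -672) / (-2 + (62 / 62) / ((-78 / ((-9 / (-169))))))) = 11143184 / 8791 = 1267.57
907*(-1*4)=-3628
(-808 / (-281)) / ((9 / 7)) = 2.24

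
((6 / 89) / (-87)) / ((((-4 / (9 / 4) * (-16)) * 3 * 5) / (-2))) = 3 / 825920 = 0.00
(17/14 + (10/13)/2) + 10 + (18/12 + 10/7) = 1322/91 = 14.53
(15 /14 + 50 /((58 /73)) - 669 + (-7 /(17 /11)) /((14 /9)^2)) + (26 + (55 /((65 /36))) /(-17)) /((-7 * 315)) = -403592435 /665028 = -606.88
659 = 659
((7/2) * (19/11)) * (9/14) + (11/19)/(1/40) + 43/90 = 1035379/37620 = 27.52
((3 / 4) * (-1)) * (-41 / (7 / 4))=123 / 7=17.57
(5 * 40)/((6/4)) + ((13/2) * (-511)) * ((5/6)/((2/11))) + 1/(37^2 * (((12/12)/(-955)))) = -495826805/32856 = -15090.91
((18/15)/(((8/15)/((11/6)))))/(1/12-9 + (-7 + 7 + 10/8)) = -99/184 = -0.54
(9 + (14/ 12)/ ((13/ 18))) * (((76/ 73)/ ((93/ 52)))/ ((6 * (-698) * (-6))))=1748/ 7108083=0.00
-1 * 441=-441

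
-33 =-33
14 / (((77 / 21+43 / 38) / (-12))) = -19152 / 547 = -35.01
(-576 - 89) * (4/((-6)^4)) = -665/324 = -2.05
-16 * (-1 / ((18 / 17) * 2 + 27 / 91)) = 24752 / 3735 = 6.63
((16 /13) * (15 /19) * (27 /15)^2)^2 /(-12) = -1259712 /1525225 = -0.83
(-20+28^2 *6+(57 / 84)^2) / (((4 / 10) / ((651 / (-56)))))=-1707766905 / 12544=-136142.13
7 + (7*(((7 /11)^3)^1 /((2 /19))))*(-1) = -26985 /2662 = -10.14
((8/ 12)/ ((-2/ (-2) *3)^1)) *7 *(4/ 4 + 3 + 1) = 70/ 9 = 7.78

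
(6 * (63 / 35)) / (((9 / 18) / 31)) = 3348 / 5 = 669.60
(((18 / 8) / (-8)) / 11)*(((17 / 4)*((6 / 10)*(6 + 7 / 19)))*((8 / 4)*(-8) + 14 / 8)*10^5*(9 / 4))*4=85201875 / 16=5325117.19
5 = 5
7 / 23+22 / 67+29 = 45664 / 1541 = 29.63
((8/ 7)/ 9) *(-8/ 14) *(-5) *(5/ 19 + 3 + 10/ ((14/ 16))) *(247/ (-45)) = -812864/ 27783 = -29.26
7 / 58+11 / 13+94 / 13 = 6181 / 754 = 8.20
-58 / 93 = -0.62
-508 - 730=-1238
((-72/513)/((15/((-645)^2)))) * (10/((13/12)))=-8875200/247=-35931.98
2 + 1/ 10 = 21/ 10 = 2.10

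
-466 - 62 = -528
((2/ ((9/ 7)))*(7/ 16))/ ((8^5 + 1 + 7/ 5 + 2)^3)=6125/ 316786926457434816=0.00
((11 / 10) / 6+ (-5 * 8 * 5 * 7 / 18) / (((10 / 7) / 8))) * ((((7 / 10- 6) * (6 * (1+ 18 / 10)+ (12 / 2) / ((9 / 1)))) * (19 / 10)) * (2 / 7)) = 10337939539 / 472500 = 21879.24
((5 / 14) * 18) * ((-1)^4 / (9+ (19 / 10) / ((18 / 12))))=675 / 1078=0.63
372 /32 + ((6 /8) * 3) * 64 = 1245 /8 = 155.62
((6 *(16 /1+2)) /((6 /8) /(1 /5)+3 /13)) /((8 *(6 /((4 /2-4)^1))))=-26 /23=-1.13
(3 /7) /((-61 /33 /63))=-891 /61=-14.61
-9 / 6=-3 / 2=-1.50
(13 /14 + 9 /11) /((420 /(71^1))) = 19099 /64680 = 0.30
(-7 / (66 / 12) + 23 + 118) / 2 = 1537 / 22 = 69.86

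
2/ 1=2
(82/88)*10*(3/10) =123/44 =2.80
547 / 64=8.55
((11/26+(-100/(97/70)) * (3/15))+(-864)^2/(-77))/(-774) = 1885383553/150306156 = 12.54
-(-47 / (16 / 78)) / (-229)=-1833 / 1832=-1.00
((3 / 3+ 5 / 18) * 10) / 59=115 / 531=0.22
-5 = -5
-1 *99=-99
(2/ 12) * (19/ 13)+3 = 253/ 78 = 3.24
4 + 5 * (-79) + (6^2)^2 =905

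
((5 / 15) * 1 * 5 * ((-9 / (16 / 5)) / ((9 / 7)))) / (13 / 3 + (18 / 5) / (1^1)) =-0.46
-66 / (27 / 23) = -56.22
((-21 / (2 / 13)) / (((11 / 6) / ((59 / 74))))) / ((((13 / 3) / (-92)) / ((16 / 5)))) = 8207136 / 2035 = 4032.99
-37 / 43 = -0.86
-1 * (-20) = 20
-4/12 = -1/3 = -0.33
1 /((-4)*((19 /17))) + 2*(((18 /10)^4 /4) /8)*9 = 1079431 /190000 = 5.68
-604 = -604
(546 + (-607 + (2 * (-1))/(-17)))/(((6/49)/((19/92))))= -13965/136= -102.68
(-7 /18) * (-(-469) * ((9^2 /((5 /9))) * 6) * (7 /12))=-1861461 /20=-93073.05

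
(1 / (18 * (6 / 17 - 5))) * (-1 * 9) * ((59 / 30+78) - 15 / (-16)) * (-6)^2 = 990267 / 3160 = 313.38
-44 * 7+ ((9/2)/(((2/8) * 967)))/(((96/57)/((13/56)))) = -266858833/866432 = -308.00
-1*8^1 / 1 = -8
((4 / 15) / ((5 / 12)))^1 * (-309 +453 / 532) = -131148 / 665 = -197.22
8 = 8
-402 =-402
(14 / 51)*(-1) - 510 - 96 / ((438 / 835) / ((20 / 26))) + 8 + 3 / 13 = -31112015 / 48399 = -642.82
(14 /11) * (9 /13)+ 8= 1270 /143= 8.88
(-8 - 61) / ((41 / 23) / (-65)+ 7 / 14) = -68770 / 471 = -146.01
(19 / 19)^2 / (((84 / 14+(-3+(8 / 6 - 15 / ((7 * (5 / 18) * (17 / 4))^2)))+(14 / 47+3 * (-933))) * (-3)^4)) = -3327835 / 753294266874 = -0.00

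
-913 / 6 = -152.17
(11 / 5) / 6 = 11 / 30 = 0.37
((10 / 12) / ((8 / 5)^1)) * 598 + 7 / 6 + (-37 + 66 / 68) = 37617 / 136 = 276.60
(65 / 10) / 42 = 13 / 84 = 0.15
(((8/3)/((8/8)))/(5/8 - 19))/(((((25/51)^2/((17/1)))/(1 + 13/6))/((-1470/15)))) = 5974208/1875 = 3186.24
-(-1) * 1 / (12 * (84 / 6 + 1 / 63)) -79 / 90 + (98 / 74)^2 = 191913979 / 217588860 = 0.88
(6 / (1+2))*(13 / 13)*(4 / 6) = 4 / 3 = 1.33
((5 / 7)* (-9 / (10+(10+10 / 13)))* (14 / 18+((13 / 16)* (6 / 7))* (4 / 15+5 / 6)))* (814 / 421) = -41169271 / 44558640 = -0.92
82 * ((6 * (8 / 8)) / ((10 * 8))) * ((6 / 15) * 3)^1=369 / 50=7.38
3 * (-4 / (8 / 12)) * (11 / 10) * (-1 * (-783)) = -77517 / 5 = -15503.40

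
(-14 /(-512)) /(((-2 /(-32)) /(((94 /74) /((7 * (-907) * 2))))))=-47 /1073888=-0.00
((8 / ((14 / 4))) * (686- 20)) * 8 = 85248 / 7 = 12178.29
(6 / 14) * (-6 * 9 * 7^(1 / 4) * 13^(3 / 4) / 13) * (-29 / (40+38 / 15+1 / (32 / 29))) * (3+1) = 311040 * 13^(3 / 4) * 7^(1 / 4) / 65429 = 52.94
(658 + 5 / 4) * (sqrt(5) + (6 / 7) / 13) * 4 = 15822 / 91 + 2637 * sqrt(5) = 6070.38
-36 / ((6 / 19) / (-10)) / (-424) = -285 / 106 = -2.69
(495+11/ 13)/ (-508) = -3223/ 3302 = -0.98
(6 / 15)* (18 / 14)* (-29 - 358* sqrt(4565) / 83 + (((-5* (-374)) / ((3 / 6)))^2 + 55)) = 251777268 / 35 - 6444* sqrt(4565) / 2905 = 7193486.35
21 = 21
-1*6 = -6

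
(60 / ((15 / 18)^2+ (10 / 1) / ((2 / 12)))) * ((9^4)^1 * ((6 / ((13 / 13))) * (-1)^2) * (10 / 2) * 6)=510183360 / 437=1167467.64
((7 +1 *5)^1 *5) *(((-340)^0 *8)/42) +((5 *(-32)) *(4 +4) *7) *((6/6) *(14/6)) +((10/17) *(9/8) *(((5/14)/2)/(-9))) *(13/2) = -238708175/11424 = -20895.32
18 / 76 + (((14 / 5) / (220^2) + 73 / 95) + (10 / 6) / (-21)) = 134112679 / 144837000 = 0.93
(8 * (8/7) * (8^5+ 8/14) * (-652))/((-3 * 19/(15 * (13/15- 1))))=-6381045760/931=-6853969.67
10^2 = 100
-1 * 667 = -667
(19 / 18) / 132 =0.01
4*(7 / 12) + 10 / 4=29 / 6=4.83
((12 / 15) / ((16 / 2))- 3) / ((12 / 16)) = -3.87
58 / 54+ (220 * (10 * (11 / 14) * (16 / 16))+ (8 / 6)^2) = 327239 / 189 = 1731.42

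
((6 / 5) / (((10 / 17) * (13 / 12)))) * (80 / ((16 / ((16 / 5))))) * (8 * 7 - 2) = 528768 / 325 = 1626.98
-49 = -49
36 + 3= 39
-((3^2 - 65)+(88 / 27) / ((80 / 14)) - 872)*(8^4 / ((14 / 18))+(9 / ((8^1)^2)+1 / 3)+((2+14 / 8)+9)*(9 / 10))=4440917481611 / 907200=4895191.23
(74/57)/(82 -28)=37/1539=0.02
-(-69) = 69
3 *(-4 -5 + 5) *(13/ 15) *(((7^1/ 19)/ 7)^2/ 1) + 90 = 162398/ 1805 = 89.97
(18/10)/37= 9/185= 0.05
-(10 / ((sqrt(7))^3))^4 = -10000 / 117649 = -0.08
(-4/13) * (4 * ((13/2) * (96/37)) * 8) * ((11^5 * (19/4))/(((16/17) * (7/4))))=-19975477632/259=-77125396.26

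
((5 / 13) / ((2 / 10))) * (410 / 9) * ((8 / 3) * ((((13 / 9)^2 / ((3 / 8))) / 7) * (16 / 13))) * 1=10496000 / 45927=228.54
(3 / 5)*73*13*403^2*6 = 2774270538 / 5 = 554854107.60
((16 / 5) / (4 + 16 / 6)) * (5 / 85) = 12 / 425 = 0.03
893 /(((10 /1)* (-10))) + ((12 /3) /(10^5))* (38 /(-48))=-5358019 /600000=-8.93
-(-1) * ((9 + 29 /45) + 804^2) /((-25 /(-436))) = 12682871144 /1125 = 11273663.24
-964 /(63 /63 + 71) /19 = -241 /342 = -0.70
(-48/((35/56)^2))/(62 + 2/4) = -6144/3125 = -1.97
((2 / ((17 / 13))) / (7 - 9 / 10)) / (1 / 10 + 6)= 2600 / 63257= 0.04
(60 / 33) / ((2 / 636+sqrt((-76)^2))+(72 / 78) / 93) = 2563080 / 107155169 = 0.02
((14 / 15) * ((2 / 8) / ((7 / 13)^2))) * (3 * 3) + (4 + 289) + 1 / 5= 21031 / 70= 300.44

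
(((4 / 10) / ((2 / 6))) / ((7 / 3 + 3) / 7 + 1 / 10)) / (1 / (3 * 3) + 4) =2268 / 6697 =0.34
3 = 3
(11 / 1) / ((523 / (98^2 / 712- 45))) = -61699 / 93094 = -0.66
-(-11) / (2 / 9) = 99 / 2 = 49.50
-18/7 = -2.57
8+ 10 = 18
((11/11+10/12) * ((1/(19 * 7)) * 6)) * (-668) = -7348/133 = -55.25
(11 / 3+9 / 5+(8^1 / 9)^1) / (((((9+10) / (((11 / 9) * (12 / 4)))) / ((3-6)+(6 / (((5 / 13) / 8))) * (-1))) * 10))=-111683 / 7125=-15.67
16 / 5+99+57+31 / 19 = 15279 / 95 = 160.83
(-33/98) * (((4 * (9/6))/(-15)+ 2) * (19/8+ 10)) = -3267/490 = -6.67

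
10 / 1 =10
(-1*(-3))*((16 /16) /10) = 3 /10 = 0.30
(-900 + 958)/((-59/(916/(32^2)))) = -0.88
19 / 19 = 1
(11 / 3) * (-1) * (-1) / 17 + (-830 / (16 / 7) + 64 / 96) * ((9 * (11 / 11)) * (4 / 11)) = -1330705 / 1122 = -1186.01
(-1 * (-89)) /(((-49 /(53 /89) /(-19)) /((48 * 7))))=48336 /7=6905.14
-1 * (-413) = 413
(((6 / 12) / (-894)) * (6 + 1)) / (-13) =7 / 23244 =0.00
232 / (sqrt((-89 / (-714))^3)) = 165648 * sqrt(63546) / 7921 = 5271.70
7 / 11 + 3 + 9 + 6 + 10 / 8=875 / 44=19.89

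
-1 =-1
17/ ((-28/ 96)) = -408/ 7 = -58.29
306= 306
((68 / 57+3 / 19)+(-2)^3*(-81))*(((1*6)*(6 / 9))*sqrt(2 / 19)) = 148052*sqrt(38) / 1083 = 842.71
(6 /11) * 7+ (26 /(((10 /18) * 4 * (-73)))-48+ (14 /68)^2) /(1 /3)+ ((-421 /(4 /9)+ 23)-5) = -1241309532 /1160335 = -1069.79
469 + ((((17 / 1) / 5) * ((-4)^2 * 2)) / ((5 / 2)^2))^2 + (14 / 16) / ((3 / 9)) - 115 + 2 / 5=82507933 / 125000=660.06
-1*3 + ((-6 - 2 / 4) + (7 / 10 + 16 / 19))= -756 / 95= -7.96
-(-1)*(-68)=-68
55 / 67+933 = 62566 / 67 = 933.82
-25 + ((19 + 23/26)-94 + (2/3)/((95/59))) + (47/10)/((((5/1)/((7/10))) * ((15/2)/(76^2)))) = 125984321/308750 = 408.05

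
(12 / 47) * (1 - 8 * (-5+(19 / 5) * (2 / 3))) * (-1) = -5.29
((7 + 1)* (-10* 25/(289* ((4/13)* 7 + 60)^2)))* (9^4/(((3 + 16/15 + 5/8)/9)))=-37422303750/1659774107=-22.55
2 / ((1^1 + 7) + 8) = 1 / 8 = 0.12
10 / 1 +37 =47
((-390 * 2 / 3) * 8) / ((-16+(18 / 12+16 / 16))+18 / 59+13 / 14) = 429520 / 2533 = 169.57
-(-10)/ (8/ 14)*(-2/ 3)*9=-105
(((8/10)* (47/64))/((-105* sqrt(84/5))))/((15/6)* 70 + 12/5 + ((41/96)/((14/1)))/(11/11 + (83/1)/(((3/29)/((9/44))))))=-68291* sqrt(105)/90938598870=-0.00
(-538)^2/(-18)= -144722/9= -16080.22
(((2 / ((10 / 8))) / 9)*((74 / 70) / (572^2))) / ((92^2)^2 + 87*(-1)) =37 / 4614593082249150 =0.00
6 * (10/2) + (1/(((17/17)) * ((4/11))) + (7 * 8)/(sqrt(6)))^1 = 28 * sqrt(6)/3 + 131/4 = 55.61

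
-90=-90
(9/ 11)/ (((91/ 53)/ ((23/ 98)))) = 10971/ 98098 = 0.11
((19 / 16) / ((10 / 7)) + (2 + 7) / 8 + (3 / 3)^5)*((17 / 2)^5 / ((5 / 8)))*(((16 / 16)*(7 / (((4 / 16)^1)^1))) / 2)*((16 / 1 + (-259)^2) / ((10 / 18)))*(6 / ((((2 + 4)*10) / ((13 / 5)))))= 36905640937087923 / 400000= 92264102342.72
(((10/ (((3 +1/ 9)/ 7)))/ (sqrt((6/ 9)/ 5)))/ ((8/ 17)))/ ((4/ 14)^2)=37485*sqrt(30)/ 128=1604.01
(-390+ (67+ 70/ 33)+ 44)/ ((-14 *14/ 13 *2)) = 118781/ 12936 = 9.18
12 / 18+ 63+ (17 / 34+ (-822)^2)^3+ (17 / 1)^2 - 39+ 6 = 7403602801253336899 / 24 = 308483450052222370.79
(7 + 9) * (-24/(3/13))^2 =173056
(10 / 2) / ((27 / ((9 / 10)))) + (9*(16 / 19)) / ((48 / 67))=1225 / 114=10.75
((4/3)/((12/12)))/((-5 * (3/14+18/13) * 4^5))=-91/558720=-0.00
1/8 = 0.12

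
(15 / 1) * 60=900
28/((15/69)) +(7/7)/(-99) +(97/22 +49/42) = 66511/495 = 134.37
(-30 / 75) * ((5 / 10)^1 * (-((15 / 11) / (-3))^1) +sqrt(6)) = -2 * sqrt(6) / 5-1 / 11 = -1.07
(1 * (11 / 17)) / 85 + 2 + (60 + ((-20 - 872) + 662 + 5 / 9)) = -2177516 / 13005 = -167.44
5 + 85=90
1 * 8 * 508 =4064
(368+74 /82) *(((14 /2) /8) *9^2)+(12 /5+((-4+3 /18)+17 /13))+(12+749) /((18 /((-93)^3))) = -2173378751351 /63960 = -33980280.67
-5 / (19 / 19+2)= -5 / 3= -1.67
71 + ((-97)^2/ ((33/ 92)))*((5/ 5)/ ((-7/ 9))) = -33654.77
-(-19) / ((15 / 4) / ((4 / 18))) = 152 / 135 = 1.13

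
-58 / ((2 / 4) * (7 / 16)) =-1856 / 7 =-265.14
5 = 5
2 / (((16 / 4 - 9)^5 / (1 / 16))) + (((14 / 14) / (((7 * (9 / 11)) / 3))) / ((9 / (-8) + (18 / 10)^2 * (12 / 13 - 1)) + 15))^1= 714256033 / 18599175000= 0.04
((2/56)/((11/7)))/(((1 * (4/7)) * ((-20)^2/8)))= 7/8800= 0.00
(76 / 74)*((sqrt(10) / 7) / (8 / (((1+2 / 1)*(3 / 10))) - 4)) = 171*sqrt(10) / 5698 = 0.09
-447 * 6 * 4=-10728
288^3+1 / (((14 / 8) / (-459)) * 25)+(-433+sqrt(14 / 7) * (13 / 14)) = 13 * sqrt(2) / 14+4180299989 / 175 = 23887429.82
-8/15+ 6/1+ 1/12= 111/20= 5.55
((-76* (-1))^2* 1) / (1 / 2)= 11552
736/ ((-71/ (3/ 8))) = -276/ 71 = -3.89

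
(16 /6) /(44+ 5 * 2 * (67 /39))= 52 /1193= 0.04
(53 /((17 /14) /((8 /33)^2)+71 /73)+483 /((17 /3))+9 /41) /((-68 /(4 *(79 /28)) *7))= -3424663369091 /1643176308130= -2.08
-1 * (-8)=8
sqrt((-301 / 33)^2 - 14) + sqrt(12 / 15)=2 * sqrt(5) / 5 + sqrt(75355) / 33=9.21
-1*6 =-6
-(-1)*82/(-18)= -41/9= -4.56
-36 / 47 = -0.77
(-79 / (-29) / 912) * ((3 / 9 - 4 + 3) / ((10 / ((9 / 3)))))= -79 / 132240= -0.00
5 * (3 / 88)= 0.17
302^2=91204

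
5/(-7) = -5/7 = -0.71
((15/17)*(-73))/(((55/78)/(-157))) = 14341.57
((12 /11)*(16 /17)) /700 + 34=1112698 /32725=34.00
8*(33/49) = 264/49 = 5.39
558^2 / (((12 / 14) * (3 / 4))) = 484344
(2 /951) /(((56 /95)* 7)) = 95 /186396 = 0.00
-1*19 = -19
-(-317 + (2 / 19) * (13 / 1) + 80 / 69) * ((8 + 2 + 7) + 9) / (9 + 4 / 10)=53595490 / 61617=869.82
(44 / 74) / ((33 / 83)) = 166 / 111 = 1.50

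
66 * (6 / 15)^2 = 264 / 25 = 10.56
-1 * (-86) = 86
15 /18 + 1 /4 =13 /12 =1.08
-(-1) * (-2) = -2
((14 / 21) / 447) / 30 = 1 / 20115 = 0.00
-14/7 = -2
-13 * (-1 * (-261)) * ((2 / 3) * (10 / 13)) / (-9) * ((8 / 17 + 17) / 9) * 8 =51040 / 17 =3002.35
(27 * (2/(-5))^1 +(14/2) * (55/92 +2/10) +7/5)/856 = -351/78752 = -0.00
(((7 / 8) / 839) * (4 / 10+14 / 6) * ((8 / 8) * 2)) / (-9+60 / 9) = -41 / 16780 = -0.00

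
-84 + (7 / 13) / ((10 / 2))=-5453 / 65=-83.89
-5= -5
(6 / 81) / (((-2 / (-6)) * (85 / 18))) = 0.05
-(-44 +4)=40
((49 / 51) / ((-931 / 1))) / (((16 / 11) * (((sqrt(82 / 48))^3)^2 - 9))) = 288 / 1629535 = 0.00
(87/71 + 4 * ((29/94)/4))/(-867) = -10237/5786358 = -0.00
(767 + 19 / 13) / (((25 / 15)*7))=65.87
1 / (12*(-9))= -1 / 108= -0.01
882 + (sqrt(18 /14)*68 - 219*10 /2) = -213 + 204*sqrt(7) /7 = -135.90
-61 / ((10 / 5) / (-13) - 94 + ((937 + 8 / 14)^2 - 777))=-38857 / 559393672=-0.00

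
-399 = -399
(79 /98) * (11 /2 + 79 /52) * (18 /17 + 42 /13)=6833895 /281554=24.27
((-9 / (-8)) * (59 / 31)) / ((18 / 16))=59 / 31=1.90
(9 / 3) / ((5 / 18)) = 54 / 5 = 10.80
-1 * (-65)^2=-4225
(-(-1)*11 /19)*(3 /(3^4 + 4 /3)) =99 /4693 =0.02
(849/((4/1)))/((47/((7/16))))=1.98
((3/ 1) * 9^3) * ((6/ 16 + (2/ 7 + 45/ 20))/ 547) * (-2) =-356481/ 15316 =-23.28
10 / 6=5 / 3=1.67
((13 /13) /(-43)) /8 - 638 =-219473 /344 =-638.00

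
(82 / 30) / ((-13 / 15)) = -41 / 13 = -3.15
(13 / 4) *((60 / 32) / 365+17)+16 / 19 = 2490333 / 44384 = 56.11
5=5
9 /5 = 1.80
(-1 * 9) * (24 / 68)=-54 / 17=-3.18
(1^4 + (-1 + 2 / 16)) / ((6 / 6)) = 1 / 8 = 0.12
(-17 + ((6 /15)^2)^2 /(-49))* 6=-3123846 /30625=-102.00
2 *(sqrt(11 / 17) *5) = 8.04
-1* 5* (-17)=85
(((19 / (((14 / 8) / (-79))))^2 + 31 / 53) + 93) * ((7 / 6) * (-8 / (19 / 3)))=-7643151552 / 7049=-1084288.77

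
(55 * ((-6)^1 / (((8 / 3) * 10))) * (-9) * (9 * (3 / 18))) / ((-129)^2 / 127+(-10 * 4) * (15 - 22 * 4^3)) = 339471 / 113489296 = 0.00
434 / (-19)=-434 / 19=-22.84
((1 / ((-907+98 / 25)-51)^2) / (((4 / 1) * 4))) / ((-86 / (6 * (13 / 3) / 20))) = -0.00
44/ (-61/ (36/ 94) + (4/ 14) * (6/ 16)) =-11088/ 40111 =-0.28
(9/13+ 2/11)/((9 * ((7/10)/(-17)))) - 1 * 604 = -5462686/9009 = -606.36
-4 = -4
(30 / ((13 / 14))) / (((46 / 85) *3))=5950 / 299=19.90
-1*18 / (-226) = 9 / 113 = 0.08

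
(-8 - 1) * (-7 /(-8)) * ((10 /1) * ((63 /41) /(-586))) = 19845 /96104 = 0.21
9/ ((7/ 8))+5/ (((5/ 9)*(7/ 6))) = 18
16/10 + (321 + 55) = 1888/5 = 377.60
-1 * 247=-247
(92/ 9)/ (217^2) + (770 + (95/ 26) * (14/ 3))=4336191761/ 5509413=787.05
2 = 2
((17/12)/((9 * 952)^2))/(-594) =-1/30780642816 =-0.00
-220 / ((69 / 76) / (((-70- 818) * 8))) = 39592960 / 23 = 1721433.04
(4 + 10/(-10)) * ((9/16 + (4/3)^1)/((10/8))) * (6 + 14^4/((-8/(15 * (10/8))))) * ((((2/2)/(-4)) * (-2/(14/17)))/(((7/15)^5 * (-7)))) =6043702055625/3764768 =1605331.87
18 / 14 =9 / 7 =1.29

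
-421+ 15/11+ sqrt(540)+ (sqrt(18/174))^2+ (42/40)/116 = -369181/880+ 6*sqrt(15) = -396.29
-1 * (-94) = 94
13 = 13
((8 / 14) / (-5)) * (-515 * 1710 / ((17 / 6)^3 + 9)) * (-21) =-456528960 / 6857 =-66578.53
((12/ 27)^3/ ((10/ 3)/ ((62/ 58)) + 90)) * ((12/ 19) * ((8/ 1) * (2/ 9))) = 31744/ 29987415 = 0.00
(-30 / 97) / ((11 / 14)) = -420 / 1067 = -0.39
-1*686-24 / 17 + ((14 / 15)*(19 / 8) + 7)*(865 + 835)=764027 / 51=14980.92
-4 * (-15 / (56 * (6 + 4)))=3 / 28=0.11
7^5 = 16807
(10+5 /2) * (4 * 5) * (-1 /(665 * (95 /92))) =-920 /2527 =-0.36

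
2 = 2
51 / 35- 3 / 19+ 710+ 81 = 526879 / 665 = 792.30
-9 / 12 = -3 / 4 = -0.75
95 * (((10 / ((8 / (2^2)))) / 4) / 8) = 475 / 32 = 14.84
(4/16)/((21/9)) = 3/28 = 0.11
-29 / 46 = -0.63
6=6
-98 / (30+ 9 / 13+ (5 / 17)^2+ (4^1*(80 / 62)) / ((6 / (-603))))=5706883 / 28413922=0.20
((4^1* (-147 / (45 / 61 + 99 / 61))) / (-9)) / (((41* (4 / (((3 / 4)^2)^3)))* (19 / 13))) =1049139 / 51052544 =0.02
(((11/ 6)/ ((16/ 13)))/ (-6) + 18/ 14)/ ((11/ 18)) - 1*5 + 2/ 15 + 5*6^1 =991673/ 36960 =26.83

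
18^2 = 324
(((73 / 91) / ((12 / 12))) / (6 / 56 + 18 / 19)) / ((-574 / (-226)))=626924 / 2093091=0.30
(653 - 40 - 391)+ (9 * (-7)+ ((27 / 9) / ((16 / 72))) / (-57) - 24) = 5121 / 38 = 134.76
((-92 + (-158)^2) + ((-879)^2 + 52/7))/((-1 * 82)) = -5582643/574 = -9725.86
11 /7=1.57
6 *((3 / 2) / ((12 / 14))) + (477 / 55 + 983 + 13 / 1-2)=1013.17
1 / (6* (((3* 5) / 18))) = 1 / 5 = 0.20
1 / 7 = 0.14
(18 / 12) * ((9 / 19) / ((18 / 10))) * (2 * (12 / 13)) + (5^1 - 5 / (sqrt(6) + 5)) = 5 * sqrt(6) / 19 + 1090 / 247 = 5.06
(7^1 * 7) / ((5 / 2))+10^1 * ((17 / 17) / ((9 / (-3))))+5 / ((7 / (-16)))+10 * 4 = 4708 / 105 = 44.84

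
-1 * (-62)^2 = -3844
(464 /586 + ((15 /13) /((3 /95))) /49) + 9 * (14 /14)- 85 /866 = 1687321963 /161631106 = 10.44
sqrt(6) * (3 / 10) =3 * sqrt(6) / 10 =0.73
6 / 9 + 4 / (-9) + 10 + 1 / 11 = 1021 / 99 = 10.31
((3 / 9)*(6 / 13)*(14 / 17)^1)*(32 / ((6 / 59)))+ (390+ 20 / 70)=430.15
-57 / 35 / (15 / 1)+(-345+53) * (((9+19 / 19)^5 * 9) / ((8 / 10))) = -57487500019 / 175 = -328500000.11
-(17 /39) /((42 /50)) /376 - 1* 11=-3387809 /307944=-11.00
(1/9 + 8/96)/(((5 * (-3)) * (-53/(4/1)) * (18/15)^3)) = 175/309096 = 0.00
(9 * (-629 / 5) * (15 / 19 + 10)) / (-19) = 642.94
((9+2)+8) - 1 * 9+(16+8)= 34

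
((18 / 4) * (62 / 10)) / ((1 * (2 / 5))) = 279 / 4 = 69.75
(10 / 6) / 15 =0.11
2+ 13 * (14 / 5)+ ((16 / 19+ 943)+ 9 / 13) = 1213924 / 1235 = 982.93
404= 404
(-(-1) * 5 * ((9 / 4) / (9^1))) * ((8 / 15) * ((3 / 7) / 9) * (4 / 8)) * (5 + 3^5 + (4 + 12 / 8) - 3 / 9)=4.02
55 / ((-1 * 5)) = -11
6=6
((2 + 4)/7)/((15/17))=34/35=0.97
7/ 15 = 0.47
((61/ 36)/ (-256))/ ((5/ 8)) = -61/ 5760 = -0.01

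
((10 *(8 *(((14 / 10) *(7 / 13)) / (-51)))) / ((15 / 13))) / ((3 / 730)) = -114464 / 459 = -249.38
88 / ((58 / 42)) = 1848 / 29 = 63.72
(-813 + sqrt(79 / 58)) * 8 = -6504 + 4 * sqrt(4582) / 29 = -6494.66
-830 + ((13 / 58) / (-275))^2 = -211154074831 / 254402500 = -830.00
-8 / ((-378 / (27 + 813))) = 160 / 9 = 17.78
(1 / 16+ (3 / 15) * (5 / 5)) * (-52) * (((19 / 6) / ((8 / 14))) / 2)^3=-214089967 / 737280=-290.38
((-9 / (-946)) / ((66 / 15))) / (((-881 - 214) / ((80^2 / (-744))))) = 200 / 11774389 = 0.00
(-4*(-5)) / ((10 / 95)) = 190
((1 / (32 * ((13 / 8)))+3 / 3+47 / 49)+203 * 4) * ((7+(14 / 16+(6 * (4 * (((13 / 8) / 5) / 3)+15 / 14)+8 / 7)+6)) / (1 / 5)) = 13964356461 / 142688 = 97866.37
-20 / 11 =-1.82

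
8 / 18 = 4 / 9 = 0.44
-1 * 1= -1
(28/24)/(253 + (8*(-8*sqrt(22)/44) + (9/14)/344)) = 1298855936*sqrt(22)/48957410445201 + 225921423112/48957410445201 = 0.00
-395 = -395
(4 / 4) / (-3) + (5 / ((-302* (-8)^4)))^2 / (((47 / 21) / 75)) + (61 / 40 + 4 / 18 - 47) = -147528762087765661 / 3236265575055360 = -45.59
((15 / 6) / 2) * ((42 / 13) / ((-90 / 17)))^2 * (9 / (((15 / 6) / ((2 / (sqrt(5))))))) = 14161 * sqrt(5) / 21125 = 1.50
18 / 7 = 2.57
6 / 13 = 0.46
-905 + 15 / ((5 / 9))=-878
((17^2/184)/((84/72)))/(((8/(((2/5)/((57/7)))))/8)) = 289/4370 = 0.07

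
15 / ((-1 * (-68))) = 15 / 68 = 0.22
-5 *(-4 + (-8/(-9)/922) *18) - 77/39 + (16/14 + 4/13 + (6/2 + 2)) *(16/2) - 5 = 8122964/125853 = 64.54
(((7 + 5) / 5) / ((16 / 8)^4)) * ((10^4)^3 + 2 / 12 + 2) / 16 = 6000000000013 / 640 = 9375000000.02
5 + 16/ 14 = 43/ 7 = 6.14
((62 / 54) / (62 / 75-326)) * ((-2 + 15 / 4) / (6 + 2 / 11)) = -8525 / 8528832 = -0.00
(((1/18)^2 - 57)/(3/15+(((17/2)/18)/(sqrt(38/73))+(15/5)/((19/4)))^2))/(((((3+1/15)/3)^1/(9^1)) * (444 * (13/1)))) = -21627493048369575/90029105635184807+330476050764000 * sqrt(2774)/90029105635184807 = -0.05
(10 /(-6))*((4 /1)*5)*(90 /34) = -1500 /17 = -88.24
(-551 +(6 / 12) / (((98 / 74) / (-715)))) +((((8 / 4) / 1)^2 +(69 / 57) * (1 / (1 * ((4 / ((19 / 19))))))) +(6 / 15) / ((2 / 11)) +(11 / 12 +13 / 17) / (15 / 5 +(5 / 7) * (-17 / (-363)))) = -1985807385421 / 2439890320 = -813.89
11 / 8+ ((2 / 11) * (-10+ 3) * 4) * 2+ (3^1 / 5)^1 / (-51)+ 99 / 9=16317 / 7480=2.18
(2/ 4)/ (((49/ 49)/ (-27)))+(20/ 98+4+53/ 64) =-26555/ 3136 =-8.47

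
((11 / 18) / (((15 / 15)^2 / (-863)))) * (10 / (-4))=47465 / 36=1318.47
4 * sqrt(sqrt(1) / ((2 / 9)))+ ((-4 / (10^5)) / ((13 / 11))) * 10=-11 / 32500+ 6 * sqrt(2)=8.48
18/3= 6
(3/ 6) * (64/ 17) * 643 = 20576/ 17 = 1210.35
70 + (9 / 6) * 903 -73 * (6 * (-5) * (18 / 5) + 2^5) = 13945 / 2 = 6972.50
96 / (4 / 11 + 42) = 528 / 233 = 2.27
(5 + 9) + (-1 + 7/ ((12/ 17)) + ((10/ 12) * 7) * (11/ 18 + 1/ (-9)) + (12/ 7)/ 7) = 7667/ 294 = 26.08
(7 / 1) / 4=7 / 4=1.75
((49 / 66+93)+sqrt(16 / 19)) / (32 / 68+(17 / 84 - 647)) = -1472506 / 10152505 - 5712* sqrt(19) / 17536145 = -0.15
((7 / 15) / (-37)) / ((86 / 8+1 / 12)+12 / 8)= -7 / 6845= -0.00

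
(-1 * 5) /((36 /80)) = -100 /9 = -11.11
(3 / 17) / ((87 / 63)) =63 / 493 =0.13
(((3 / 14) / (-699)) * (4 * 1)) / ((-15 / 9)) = 6 / 8155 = 0.00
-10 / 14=-5 / 7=-0.71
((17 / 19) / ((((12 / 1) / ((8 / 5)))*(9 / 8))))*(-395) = -21488 / 513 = -41.89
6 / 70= 3 / 35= 0.09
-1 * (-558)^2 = -311364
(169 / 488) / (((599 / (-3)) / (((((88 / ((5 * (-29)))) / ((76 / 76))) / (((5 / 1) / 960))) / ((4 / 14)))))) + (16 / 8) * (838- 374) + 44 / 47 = 231493591268 / 249013285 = 929.64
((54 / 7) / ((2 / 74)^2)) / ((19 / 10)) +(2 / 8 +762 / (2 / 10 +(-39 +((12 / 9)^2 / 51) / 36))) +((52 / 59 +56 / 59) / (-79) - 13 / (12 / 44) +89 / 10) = 81973581615536549 / 14903836761660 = 5500.17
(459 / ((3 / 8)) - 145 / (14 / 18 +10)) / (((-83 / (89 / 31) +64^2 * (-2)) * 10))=-3483549 / 236570390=-0.01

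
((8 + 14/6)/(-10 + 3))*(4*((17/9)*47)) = -524.21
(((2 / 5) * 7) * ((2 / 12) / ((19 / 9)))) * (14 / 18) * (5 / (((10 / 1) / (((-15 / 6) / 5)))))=-49 / 1140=-0.04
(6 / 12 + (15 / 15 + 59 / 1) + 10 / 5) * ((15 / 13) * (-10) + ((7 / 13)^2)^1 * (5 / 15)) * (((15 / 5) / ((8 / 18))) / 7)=-6526125 / 9464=-689.57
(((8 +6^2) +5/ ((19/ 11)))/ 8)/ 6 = 297/ 304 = 0.98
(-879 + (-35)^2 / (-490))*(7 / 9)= -685.61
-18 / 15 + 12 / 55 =-54 / 55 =-0.98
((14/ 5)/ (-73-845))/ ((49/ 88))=-88/ 16065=-0.01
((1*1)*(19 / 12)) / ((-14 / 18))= -2.04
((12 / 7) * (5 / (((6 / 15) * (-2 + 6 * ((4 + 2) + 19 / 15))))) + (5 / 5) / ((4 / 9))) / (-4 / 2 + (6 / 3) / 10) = -3355 / 2184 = -1.54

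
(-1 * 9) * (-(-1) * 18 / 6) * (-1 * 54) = 1458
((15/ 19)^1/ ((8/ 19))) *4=15/ 2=7.50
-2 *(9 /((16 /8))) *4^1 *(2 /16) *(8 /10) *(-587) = 10566 /5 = 2113.20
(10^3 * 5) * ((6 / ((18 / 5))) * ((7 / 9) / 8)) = 21875 / 27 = 810.19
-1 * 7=-7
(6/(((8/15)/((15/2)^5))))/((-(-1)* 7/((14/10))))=6834375/128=53393.55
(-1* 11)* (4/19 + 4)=-880/19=-46.32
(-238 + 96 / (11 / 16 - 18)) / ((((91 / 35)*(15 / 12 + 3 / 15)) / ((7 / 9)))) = -47223400 / 939861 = -50.25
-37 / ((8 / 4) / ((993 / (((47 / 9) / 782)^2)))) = -411930345.41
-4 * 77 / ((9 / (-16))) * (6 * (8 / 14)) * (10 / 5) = 11264 / 3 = 3754.67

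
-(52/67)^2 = -2704/4489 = -0.60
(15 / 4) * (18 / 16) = 135 / 32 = 4.22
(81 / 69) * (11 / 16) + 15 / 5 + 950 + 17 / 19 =6675275 / 6992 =954.70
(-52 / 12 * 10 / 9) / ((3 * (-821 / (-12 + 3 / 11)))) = -5590 / 243837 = -0.02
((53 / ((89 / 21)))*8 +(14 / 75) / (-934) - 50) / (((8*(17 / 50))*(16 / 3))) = 156000727 / 45220544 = 3.45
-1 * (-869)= 869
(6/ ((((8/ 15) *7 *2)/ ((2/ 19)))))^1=45/ 532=0.08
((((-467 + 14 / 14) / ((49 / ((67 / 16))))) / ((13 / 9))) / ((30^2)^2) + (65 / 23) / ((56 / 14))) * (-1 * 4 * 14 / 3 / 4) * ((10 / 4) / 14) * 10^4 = -37262704735 / 6329232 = -5887.40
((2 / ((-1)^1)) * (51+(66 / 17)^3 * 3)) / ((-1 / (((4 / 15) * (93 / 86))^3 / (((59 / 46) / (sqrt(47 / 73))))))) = 24404952122976 * sqrt(3431) / 210298907067125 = 6.80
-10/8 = -5/4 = -1.25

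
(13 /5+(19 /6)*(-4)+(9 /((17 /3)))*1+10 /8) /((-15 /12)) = 7373 /1275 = 5.78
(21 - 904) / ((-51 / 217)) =191611 / 51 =3757.08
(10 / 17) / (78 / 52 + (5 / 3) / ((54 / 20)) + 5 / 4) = 3240 / 18547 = 0.17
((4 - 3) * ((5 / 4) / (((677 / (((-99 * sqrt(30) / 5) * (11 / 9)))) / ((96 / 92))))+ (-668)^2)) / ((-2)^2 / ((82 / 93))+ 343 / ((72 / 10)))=658626624 / 77011 - 97416 * sqrt(30) / 109012571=8552.37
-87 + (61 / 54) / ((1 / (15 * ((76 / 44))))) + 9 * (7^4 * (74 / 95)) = 315529123 / 18810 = 16774.54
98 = 98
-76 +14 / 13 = -974 / 13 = -74.92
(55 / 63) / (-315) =-11 / 3969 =-0.00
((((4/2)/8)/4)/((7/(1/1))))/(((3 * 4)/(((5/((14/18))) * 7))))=15/448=0.03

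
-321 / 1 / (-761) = 321 / 761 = 0.42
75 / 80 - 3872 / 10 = -30901 / 80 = -386.26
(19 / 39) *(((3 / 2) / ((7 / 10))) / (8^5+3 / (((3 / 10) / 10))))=95 / 2990988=0.00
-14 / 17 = -0.82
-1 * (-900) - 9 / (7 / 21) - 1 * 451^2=-202528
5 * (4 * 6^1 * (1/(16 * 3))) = 5/2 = 2.50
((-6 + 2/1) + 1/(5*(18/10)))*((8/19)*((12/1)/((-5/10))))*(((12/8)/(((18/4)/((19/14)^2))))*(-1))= -1520/63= -24.13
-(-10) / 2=5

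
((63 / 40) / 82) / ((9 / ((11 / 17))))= 77 / 55760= 0.00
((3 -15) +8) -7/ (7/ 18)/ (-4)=1/ 2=0.50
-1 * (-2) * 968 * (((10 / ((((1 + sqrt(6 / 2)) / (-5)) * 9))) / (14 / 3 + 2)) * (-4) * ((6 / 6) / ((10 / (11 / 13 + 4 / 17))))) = -231352 / 663 + 231352 * sqrt(3) / 663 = 255.45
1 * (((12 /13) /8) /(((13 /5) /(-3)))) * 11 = -495 /338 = -1.46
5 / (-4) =-5 / 4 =-1.25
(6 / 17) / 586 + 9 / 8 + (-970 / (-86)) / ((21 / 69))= 458005193 / 11994248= 38.19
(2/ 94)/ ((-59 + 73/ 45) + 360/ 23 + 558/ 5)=207/ 679808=0.00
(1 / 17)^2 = 1 / 289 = 0.00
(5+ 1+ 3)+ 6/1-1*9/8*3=93/8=11.62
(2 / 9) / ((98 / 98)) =2 / 9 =0.22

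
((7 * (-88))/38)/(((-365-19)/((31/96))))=2387/175104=0.01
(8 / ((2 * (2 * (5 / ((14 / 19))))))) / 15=28 / 1425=0.02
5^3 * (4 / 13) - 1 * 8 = 396 / 13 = 30.46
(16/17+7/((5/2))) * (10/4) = 159/17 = 9.35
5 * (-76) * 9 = -3420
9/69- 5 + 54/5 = 682/115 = 5.93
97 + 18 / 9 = 99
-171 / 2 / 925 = -171 / 1850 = -0.09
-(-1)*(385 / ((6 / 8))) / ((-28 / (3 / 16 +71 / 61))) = -72545 / 2928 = -24.78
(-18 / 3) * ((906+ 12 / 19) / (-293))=103356 / 5567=18.57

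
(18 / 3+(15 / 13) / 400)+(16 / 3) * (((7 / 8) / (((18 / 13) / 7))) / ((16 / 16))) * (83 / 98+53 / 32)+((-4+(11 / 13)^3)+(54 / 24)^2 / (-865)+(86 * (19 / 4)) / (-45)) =17267334269 / 328389984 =52.58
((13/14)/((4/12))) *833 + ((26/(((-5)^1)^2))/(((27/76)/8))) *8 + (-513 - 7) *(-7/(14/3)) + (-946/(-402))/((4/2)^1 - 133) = 38957405681/11848950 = 3287.84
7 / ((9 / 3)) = 7 / 3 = 2.33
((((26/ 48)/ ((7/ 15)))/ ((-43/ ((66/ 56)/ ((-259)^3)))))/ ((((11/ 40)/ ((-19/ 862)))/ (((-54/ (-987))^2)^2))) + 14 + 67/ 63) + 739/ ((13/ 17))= 21226475729801234239046376764/ 21627710694753722745379011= 981.45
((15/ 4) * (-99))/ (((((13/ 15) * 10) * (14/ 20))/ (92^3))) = -47651854.95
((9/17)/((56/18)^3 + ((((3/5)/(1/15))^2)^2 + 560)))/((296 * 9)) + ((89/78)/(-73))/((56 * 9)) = -291576457603/9410220118497744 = -0.00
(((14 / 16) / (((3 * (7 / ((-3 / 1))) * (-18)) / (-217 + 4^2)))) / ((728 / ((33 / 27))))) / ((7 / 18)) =-737 / 122304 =-0.01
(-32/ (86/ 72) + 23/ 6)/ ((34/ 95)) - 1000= -9334685/ 8772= -1064.15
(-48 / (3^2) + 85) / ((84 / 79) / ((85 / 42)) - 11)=-1604885 / 211011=-7.61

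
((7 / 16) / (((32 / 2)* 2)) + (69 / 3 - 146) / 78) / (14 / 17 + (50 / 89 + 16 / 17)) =-3148553 / 4685824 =-0.67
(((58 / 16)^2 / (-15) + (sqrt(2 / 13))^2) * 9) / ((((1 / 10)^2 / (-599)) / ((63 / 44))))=557457.79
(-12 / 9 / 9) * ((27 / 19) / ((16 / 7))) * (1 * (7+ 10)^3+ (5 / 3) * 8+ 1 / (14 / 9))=-206933 / 456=-453.80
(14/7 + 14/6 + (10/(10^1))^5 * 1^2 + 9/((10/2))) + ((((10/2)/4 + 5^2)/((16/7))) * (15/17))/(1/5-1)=-361211/65280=-5.53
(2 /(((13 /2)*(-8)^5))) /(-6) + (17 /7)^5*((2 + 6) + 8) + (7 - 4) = 14548290568615 /10739269632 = 1354.68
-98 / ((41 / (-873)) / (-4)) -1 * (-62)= -8284.73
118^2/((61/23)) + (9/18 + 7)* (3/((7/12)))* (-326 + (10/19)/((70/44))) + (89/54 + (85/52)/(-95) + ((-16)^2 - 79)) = -568735602821/79734564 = -7132.86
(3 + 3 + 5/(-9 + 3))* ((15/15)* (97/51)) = 3007/306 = 9.83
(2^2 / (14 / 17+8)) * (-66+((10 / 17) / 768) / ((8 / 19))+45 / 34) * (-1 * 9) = 3377569 / 12800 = 263.87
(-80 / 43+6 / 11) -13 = -6771 / 473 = -14.32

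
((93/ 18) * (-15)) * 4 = -310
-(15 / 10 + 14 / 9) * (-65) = 3575 / 18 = 198.61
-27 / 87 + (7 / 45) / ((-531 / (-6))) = -71279 / 230985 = -0.31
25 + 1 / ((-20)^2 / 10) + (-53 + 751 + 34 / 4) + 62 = 31741 / 40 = 793.52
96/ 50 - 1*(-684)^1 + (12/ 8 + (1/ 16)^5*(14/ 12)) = 108121817263/ 157286400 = 687.42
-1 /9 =-0.11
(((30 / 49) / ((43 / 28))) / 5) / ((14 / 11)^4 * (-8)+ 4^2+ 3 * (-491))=-351384 / 6513418765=-0.00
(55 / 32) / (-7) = -55 / 224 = -0.25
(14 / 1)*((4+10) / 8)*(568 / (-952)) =-497 / 34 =-14.62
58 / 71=0.82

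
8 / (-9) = -8 / 9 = -0.89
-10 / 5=-2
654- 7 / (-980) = 91561 / 140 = 654.01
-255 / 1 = -255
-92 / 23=-4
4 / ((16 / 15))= 15 / 4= 3.75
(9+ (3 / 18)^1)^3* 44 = 1830125 / 54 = 33891.20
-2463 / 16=-153.94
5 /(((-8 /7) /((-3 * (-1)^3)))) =-105 /8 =-13.12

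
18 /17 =1.06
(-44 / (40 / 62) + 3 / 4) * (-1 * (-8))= -2698 / 5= -539.60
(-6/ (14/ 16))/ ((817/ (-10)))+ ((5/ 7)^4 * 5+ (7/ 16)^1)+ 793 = 794.82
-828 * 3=-2484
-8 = -8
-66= -66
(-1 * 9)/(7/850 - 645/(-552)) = -234600/30673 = -7.65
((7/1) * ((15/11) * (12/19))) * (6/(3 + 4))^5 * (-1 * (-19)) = 1399680/26411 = 53.00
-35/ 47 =-0.74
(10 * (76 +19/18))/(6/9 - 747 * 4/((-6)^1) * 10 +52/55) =381425/2465898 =0.15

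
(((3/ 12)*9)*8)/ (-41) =-18/ 41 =-0.44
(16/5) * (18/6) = 48/5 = 9.60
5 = 5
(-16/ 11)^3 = -4096/ 1331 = -3.08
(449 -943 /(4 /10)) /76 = -3817 /152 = -25.11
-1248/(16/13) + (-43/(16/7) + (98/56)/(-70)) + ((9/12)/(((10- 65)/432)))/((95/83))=-1037.98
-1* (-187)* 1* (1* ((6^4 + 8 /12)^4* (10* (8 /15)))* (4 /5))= 548087606101376000 /243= 2255504551857514.40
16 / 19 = 0.84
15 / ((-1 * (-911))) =15 / 911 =0.02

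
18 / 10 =9 / 5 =1.80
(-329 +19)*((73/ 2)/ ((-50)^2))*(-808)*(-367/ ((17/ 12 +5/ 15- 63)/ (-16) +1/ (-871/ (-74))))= -9351905650048/ 27266375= -342983.09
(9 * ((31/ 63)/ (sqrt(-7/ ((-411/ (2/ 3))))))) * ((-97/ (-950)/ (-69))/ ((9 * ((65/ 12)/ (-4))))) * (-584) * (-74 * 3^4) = 14034655296 * sqrt(1918)/ 34796125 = 17664.25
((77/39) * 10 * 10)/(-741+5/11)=-42350/158847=-0.27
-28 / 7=-4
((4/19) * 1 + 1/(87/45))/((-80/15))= -1203/8816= -0.14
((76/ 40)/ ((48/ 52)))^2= 61009/ 14400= 4.24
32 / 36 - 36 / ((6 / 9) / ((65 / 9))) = -3502 / 9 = -389.11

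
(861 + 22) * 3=2649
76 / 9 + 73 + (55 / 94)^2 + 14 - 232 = -10832219 / 79524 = -136.21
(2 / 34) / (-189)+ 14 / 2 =22490 / 3213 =7.00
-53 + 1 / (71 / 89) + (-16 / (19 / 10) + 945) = 1193639 / 1349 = 884.83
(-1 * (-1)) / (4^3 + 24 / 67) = 67 / 4312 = 0.02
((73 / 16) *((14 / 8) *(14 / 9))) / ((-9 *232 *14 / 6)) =-511 / 200448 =-0.00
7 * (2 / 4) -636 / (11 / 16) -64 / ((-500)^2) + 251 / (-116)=-18417364479 / 19937500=-923.75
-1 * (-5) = 5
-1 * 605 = -605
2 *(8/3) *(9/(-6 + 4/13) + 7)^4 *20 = 517139232020/5622483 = 91977.02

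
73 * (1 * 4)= 292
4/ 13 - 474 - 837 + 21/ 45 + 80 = -1230.23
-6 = -6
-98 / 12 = -49 / 6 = -8.17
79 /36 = 2.19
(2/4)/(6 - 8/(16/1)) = 0.09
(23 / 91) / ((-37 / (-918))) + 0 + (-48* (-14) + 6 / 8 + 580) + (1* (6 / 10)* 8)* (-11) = 81226913 / 67340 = 1206.22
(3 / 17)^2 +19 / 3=5518 / 867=6.36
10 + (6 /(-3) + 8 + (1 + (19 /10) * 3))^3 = 2058383 /1000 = 2058.38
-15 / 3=-5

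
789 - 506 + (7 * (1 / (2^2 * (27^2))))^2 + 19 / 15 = 12085677173 / 42515280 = 284.27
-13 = -13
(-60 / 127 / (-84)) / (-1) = -5 / 889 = -0.01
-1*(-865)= 865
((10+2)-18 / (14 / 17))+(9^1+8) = 50 / 7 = 7.14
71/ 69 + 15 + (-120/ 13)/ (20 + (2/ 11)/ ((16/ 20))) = 1243210/ 79833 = 15.57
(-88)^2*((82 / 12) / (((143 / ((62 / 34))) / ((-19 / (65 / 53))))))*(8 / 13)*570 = -136959218176 / 37349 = -3667011.65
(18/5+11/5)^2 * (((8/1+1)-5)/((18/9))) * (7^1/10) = 5887/125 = 47.10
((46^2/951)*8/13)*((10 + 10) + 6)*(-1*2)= -67712/951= -71.20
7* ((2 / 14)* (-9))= -9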